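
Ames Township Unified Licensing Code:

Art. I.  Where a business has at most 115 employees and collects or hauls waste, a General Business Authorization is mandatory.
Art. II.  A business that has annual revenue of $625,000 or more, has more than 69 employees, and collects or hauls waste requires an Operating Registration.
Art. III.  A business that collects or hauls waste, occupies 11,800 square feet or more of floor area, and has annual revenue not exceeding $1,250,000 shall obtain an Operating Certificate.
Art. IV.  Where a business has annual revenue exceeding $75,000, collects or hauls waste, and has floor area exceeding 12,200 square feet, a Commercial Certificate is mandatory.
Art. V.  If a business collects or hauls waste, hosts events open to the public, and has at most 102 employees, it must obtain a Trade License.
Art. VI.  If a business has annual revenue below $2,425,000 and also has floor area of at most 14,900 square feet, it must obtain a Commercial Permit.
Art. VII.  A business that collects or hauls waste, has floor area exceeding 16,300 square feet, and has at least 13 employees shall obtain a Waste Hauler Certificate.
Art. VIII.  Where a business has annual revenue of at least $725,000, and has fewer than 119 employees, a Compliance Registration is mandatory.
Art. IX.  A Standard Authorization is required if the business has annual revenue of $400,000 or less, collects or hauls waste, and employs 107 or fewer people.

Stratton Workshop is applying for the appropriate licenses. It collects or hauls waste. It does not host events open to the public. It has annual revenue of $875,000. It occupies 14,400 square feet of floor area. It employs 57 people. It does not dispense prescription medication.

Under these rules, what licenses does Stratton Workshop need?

Art. I. employees 57 ≤ 115; collects or hauls waste → General Business Authorization required.
Art. II. revenue $875,000 ≥ $625,000; employees 57 ≤ 69; collects or hauls waste → Operating Registration not required.
Art. III. collects or hauls waste; floor area 14,400 square feet ≥ 11,800 square feet; revenue $875,000 ≤ $1,250,000 → Operating Certificate required.
Art. IV. revenue $875,000 > $75,000; collects or hauls waste; floor area 14,400 square feet > 12,200 square feet → Commercial Certificate required.
Art. V. collects or hauls waste; does not host events open to the public; employees 57 ≤ 102 → Trade License not required.
Art. VI. revenue $875,000 < $2,425,000; floor area 14,400 square feet ≤ 14,900 square feet → Commercial Permit required.
Art. VII. collects or hauls waste; floor area 14,400 square feet ≤ 16,300 square feet; employees 57 ≥ 13 → Waste Hauler Certificate not required.
Art. VIII. revenue $875,000 ≥ $725,000; employees 57 < 119 → Compliance Registration required.
Art. IX. revenue $875,000 > $400,000; collects or hauls waste; employees 57 ≤ 107 → Standard Authorization not required.

Commercial Certificate, Commercial Permit, Compliance Registration, General Business Authorization, Operating Certificate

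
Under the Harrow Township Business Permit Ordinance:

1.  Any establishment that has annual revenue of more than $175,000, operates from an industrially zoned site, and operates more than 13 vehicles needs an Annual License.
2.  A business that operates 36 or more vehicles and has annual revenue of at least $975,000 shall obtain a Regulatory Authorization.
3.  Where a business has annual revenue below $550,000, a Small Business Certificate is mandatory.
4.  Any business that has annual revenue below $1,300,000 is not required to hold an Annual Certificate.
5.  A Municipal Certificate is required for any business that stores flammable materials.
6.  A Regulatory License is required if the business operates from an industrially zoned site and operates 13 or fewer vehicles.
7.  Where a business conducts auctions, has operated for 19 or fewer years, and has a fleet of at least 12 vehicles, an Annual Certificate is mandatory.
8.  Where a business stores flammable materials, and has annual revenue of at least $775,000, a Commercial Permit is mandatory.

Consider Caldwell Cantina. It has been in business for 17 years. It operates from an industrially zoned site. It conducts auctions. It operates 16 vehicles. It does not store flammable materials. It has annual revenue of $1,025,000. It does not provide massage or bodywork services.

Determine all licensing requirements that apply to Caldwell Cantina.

Annual License

1. revenue $1,025,000 > $175,000; operates from an industrially zoned site; vehicles 16 > 13 → Annual License required.
2. vehicles 16 < 36; revenue $1,025,000 ≥ $975,000 → Regulatory Authorization not required.
3. revenue $1,025,000 ≥ $550,000 → Small Business Certificate not required.
4. revenue $1,025,000 < $1,300,000 → exempt from Annual Certificate.
5. does not store flammable materials → Municipal Certificate not required.
6. operates from an industrially zoned site; vehicles 16 > 13 → Regulatory License not required.
7. conducts auctions; years in business 17 ≤ 19; vehicles 16 ≥ 12 → Annual Certificate required.
8. does not store flammable materials; revenue $1,025,000 ≥ $775,000 → Commercial Permit not required.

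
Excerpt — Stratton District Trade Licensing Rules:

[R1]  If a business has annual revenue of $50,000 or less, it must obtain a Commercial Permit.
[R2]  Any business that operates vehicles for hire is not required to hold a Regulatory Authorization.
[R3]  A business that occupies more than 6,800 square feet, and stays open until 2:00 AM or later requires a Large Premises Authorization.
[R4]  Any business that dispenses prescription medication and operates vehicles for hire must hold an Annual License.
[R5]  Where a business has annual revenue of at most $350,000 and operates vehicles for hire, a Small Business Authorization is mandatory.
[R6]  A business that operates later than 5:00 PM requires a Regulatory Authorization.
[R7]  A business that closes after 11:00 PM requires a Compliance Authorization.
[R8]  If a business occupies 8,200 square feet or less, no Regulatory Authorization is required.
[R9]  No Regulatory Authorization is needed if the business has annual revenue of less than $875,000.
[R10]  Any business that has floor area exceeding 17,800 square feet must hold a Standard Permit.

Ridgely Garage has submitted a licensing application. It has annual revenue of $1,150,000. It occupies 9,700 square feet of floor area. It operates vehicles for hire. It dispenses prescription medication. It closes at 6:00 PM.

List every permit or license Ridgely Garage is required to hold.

[R1] revenue $1,150,000 > $50,000 → Commercial Permit not required.
[R2] operates vehicles for hire → exempt from Regulatory Authorization.
[R3] floor area 9,700 square feet > 6,800 square feet; closes 6:00 PM, at/before 2:00 AM → Large Premises Authorization not required.
[R4] dispenses prescription medication; operates vehicles for hire → Annual License required.
[R5] revenue $1,150,000 > $350,000; operates vehicles for hire → Small Business Authorization not required.
[R6] closes 6:00 PM, after 5:00 PM → Regulatory Authorization required.
[R7] closes 6:00 PM, at/before 11:00 PM → Compliance Authorization not required.
[R8] floor area 9,700 square feet > 8,200 square feet → Regulatory Authorization exemption does not apply.
[R9] revenue $1,150,000 ≥ $875,000 → Regulatory Authorization exemption does not apply.
[R10] floor area 9,700 square feet ≤ 17,800 square feet → Standard Permit not required.

Annual License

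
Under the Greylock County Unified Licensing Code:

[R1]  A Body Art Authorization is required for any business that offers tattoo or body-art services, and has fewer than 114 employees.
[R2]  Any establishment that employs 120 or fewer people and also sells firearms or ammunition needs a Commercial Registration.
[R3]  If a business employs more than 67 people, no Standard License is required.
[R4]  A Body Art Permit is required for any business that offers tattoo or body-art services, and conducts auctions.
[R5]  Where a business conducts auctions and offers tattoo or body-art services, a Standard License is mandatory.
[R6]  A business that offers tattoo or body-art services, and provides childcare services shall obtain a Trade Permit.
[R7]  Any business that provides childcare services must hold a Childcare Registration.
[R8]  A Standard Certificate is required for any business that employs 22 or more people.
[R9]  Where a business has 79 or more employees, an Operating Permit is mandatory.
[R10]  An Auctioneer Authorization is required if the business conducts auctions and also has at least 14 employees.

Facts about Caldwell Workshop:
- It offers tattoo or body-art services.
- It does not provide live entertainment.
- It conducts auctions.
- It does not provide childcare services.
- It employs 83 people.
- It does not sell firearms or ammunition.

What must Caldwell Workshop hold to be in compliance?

Auctioneer Authorization, Body Art Authorization, Body Art Permit, Operating Permit, Standard Certificate

[R1] offers tattoo or body-art services; employees 83 < 114 → Body Art Authorization required.
[R2] employees 83 ≤ 120; does not sell firearms or ammunition → Commercial Registration not required.
[R3] employees 83 > 67 → exempt from Standard License.
[R4] offers tattoo or body-art services; conducts auctions → Body Art Permit required.
[R5] conducts auctions; offers tattoo or body-art services → Standard License required.
[R6] offers tattoo or body-art services; does not provide childcare services → Trade Permit not required.
[R7] does not provide childcare services → Childcare Registration not required.
[R8] employees 83 ≥ 22 → Standard Certificate required.
[R9] employees 83 ≥ 79 → Operating Permit required.
[R10] conducts auctions; employees 83 ≥ 14 → Auctioneer Authorization required.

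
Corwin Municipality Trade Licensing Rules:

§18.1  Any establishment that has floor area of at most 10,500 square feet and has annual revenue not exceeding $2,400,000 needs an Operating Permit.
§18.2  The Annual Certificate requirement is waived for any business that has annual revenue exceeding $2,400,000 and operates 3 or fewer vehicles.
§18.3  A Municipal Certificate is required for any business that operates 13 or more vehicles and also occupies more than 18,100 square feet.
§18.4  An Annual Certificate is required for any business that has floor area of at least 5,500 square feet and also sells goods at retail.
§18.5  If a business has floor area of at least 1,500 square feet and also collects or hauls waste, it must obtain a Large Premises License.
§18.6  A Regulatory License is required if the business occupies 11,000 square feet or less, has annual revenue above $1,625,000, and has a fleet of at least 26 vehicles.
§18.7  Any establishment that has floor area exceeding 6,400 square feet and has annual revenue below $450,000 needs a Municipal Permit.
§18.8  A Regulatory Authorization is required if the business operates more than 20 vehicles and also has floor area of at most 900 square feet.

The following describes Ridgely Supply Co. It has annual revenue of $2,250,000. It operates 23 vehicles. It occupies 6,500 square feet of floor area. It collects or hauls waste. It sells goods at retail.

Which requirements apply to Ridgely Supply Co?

§18.1 floor area 6,500 square feet ≤ 10,500 square feet; revenue $2,250,000 ≤ $2,400,000 → Operating Permit required.
§18.2 revenue $2,250,000 ≤ $2,400,000; vehicles 23 > 3 → Annual Certificate exemption does not apply.
§18.3 vehicles 23 ≥ 13; floor area 6,500 square feet ≤ 18,100 square feet → Municipal Certificate not required.
§18.4 floor area 6,500 square feet ≥ 5,500 square feet; sells goods at retail → Annual Certificate required.
§18.5 floor area 6,500 square feet ≥ 1,500 square feet; collects or hauls waste → Large Premises License required.
§18.6 floor area 6,500 square feet ≤ 11,000 square feet; revenue $2,250,000 > $1,625,000; vehicles 23 < 26 → Regulatory License not required.
§18.7 floor area 6,500 square feet > 6,400 square feet; revenue $2,250,000 ≥ $450,000 → Municipal Permit not required.
§18.8 vehicles 23 > 20; floor area 6,500 square feet > 900 square feet → Regulatory Authorization not required.

Annual Certificate, Large Premises License, Operating Permit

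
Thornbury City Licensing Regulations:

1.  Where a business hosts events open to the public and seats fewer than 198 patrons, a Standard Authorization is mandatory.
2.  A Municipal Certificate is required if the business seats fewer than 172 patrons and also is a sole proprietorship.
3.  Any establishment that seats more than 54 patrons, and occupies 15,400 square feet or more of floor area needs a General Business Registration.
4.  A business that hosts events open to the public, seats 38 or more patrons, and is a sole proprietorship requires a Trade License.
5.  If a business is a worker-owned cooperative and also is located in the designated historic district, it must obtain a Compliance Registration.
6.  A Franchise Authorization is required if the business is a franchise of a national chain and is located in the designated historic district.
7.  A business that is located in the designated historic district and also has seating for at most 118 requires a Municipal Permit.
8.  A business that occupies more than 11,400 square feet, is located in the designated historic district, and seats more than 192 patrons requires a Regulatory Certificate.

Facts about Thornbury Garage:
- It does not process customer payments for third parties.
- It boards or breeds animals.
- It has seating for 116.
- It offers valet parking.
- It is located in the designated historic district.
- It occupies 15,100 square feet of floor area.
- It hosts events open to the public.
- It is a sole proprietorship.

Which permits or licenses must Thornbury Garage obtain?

1. hosts events open to the public; seating 116 < 198 → Standard Authorization required.
2. seating 116 < 172; is a sole proprietorship → Municipal Certificate required.
3. seating 116 > 54; floor area 15,100 square feet < 15,400 square feet → General Business Registration not required.
4. hosts events open to the public; seating 116 ≥ 38; is a sole proprietorship → Trade License required.
5. is a sole proprietorship (not: is a worker-owned cooperative); is located in the designated historic district → Compliance Registration not required.
6. is a sole proprietorship (not: is a franchise of a national chain); is located in the designated historic district → Franchise Authorization not required.
7. is located in the designated historic district; seating 116 ≤ 118 → Municipal Permit required.
8. floor area 15,100 square feet > 11,400 square feet; is located in the designated historic district; seating 116 ≤ 192 → Regulatory Certificate not required.

Municipal Certificate, Municipal Permit, Standard Authorization, Trade License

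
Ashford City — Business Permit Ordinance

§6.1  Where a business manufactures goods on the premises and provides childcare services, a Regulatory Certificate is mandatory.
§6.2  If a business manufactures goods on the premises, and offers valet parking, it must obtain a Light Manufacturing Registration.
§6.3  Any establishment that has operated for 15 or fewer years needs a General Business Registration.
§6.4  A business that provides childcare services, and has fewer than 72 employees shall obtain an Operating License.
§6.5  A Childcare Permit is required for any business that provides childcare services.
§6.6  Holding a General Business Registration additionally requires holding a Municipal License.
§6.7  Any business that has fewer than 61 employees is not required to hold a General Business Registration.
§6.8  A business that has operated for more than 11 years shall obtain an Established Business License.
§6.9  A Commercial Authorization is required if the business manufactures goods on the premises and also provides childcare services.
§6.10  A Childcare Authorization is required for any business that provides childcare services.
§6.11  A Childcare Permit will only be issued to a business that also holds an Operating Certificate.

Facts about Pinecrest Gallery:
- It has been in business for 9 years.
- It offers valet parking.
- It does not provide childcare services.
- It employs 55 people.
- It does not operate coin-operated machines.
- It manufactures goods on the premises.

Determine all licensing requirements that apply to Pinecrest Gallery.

§6.1 manufactures goods on the premises; does not provide childcare services → Regulatory Certificate not required.
§6.2 manufactures goods on the premises; offers valet parking → Light Manufacturing Registration required.
§6.3 years in business 9 ≤ 15 → General Business Registration required.
§6.4 does not provide childcare services; employees 55 < 72 → Operating License not required.
§6.5 does not provide childcare services → Childcare Permit not required.
§6.6 General Business Registration is not required → no effect.
§6.7 employees 55 < 61 → exempt from General Business Registration.
§6.8 years in business 9 ≤ 11 → Established Business License not required.
§6.9 manufactures goods on the premises; does not provide childcare services → Commercial Authorization not required.
§6.10 does not provide childcare services → Childcare Authorization not required.
§6.11 Childcare Permit is not required → no effect.

Light Manufacturing Registration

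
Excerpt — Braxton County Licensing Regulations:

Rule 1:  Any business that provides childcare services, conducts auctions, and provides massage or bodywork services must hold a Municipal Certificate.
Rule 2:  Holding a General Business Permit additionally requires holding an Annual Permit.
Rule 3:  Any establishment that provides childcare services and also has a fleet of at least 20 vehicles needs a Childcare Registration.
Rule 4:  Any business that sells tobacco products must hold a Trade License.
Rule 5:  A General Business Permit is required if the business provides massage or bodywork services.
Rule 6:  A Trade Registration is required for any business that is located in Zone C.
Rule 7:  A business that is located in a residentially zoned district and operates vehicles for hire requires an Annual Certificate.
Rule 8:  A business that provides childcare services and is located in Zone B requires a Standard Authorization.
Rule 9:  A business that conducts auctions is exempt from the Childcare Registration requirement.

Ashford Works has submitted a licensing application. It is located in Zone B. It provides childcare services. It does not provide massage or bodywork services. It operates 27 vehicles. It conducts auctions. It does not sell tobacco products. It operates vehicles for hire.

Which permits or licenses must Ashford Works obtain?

Standard Authorization

Rule 1: provides childcare services; conducts auctions; does not provide massage or bodywork services → Municipal Certificate not required.
Rule 2: General Business Permit is not required → no effect.
Rule 3: provides childcare services; vehicles 27 ≥ 20 → Childcare Registration required.
Rule 4: does not sell tobacco products → Trade License not required.
Rule 5: does not provide massage or bodywork services → General Business Permit not required.
Rule 6: is located in Zone B (not: is located in Zone C) → Trade Registration not required.
Rule 7: is located in Zone B (not: is located in a residentially zoned district); operates vehicles for hire → Annual Certificate not required.
Rule 8: provides childcare services; is located in Zone B → Standard Authorization required.
Rule 9: conducts auctions → exempt from Childcare Registration.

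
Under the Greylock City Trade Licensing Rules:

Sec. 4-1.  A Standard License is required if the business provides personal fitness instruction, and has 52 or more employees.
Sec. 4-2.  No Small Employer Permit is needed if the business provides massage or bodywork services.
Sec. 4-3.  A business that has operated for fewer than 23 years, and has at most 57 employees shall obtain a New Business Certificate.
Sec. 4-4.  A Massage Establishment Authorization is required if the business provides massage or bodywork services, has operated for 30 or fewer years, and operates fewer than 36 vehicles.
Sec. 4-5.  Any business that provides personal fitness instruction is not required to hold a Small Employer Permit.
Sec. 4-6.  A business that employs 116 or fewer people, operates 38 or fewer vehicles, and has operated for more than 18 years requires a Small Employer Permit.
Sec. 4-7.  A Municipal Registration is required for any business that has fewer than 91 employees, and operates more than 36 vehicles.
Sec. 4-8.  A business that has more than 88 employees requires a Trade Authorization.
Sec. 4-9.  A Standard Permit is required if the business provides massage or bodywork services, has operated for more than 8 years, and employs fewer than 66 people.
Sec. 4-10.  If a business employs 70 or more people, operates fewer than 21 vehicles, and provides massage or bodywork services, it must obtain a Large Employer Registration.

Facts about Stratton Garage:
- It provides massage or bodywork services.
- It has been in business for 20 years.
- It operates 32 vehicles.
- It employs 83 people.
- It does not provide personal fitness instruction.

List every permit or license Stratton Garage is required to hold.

Sec. 4-1. does not provide personal fitness instruction; employees 83 ≥ 52 → Standard License not required.
Sec. 4-2. provides massage or bodywork services → exempt from Small Employer Permit.
Sec. 4-3. years in business 20 < 23; employees 83 > 57 → New Business Certificate not required.
Sec. 4-4. provides massage or bodywork services; years in business 20 ≤ 30; vehicles 32 < 36 → Massage Establishment Authorization required.
Sec. 4-5. does not provide personal fitness instruction → Small Employer Permit exemption does not apply.
Sec. 4-6. employees 83 ≤ 116; vehicles 32 ≤ 38; years in business 20 > 18 → Small Employer Permit required.
Sec. 4-7. employees 83 < 91; vehicles 32 ≤ 36 → Municipal Registration not required.
Sec. 4-8. employees 83 ≤ 88 → Trade Authorization not required.
Sec. 4-9. provides massage or bodywork services; years in business 20 > 8; employees 83 ≥ 66 → Standard Permit not required.
Sec. 4-10. employees 83 ≥ 70; vehicles 32 ≥ 21; provides massage or bodywork services → Large Employer Registration not required.

Massage Establishment Authorization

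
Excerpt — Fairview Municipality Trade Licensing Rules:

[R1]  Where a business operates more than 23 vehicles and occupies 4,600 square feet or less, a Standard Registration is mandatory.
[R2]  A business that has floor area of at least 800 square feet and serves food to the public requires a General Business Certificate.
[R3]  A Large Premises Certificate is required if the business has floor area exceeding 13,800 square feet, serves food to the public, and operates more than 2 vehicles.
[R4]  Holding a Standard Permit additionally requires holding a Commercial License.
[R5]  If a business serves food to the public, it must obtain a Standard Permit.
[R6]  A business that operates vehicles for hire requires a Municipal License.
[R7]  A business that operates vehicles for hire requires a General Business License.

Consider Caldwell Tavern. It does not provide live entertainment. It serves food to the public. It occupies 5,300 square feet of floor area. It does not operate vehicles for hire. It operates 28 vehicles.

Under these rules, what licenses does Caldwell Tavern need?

[R1] vehicles 28 > 23; floor area 5,300 square feet > 4,600 square feet → Standard Registration not required.
[R2] floor area 5,300 square feet ≥ 800 square feet; serves food to the public → General Business Certificate required.
[R3] floor area 5,300 square feet ≤ 13,800 square feet; serves food to the public; vehicles 28 > 2 → Large Premises Certificate not required.
[R4] Standard Permit is required → Commercial License also required.
[R5] serves food to the public → Standard Permit required.
[R6] does not operate vehicles for hire → Municipal License not required.
[R7] does not operate vehicles for hire → General Business License not required.

Commercial License, General Business Certificate, Standard Permit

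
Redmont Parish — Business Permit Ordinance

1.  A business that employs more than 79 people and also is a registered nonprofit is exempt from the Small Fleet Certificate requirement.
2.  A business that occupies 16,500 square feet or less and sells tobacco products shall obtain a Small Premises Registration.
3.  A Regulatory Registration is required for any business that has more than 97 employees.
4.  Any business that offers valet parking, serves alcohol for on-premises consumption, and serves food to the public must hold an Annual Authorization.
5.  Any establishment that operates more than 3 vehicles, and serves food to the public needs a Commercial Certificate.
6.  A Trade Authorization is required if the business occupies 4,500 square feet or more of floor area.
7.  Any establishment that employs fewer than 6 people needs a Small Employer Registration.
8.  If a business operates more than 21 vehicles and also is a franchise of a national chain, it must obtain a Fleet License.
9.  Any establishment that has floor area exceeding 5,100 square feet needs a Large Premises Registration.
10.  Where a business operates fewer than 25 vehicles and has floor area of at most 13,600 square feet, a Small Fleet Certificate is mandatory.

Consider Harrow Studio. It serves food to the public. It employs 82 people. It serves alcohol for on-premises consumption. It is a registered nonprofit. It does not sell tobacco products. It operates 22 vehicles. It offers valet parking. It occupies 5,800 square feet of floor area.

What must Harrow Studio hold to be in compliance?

Annual Authorization, Commercial Certificate, Large Premises Registration, Trade Authorization

1. employees 82 > 79; is a registered nonprofit → exempt from Small Fleet Certificate.
2. floor area 5,800 square feet ≤ 16,500 square feet; does not sell tobacco products → Small Premises Registration not required.
3. employees 82 ≤ 97 → Regulatory Registration not required.
4. offers valet parking; serves alcohol for on-premises consumption; serves food to the public → Annual Authorization required.
5. vehicles 22 > 3; serves food to the public → Commercial Certificate required.
6. floor area 5,800 square feet ≥ 4,500 square feet → Trade Authorization required.
7. employees 82 ≥ 6 → Small Employer Registration not required.
8. vehicles 22 > 21; is a registered nonprofit (not: is a franchise of a national chain) → Fleet License not required.
9. floor area 5,800 square feet > 5,100 square feet → Large Premises Registration required.
10. vehicles 22 < 25; floor area 5,800 square feet ≤ 13,600 square feet → Small Fleet Certificate required.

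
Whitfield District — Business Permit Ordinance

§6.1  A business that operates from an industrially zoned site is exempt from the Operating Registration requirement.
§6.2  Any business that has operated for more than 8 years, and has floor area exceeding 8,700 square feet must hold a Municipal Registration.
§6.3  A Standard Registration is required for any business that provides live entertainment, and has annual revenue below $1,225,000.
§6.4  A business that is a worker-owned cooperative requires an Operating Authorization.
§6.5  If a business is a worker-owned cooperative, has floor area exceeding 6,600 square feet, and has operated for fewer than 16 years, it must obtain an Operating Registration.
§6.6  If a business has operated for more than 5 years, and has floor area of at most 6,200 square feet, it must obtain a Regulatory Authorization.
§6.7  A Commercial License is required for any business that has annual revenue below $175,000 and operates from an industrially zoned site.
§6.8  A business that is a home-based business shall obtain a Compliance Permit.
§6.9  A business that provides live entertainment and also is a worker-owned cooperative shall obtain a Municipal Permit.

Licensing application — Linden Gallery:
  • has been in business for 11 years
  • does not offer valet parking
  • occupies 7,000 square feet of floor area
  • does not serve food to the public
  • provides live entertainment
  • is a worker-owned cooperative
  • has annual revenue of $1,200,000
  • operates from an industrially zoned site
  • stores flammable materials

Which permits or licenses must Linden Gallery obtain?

§6.1 operates from an industrially zoned site → exempt from Operating Registration.
§6.2 years in business 11 > 8; floor area 7,000 square feet ≤ 8,700 square feet → Municipal Registration not required.
§6.3 provides live entertainment; revenue $1,200,000 < $1,225,000 → Standard Registration required.
§6.4 is a worker-owned cooperative → Operating Authorization required.
§6.5 is a worker-owned cooperative; floor area 7,000 square feet > 6,600 square feet; years in business 11 < 16 → Operating Registration required.
§6.6 years in business 11 > 5; floor area 7,000 square feet > 6,200 square feet → Regulatory Authorization not required.
§6.7 revenue $1,200,000 ≥ $175,000; operates from an industrially zoned site → Commercial License not required.
§6.8 operates from an industrially zoned site (not: is a home-based business) → Compliance Permit not required.
§6.9 provides live entertainment; is a worker-owned cooperative → Municipal Permit required.

Municipal Permit, Operating Authorization, Standard Registration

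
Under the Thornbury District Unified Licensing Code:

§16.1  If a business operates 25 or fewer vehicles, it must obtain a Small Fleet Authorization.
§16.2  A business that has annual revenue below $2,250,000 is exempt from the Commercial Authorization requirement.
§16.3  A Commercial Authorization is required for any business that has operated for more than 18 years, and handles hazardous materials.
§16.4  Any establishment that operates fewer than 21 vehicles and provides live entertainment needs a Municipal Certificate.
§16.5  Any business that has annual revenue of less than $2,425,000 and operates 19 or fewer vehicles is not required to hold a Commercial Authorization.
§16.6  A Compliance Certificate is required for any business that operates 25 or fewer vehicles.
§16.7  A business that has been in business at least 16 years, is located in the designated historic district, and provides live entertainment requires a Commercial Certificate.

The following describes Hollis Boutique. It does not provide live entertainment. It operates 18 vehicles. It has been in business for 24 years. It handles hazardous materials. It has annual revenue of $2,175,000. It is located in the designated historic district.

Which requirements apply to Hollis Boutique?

Compliance Certificate, Small Fleet Authorization

§16.1 vehicles 18 ≤ 25 → Small Fleet Authorization required.
§16.2 revenue $2,175,000 < $2,250,000 → exempt from Commercial Authorization.
§16.3 years in business 24 > 18; handles hazardous materials → Commercial Authorization required.
§16.4 vehicles 18 < 21; does not provide live entertainment → Municipal Certificate not required.
§16.5 revenue $2,175,000 < $2,425,000; vehicles 18 ≤ 19 → exempt from Commercial Authorization.
§16.6 vehicles 18 ≤ 25 → Compliance Certificate required.
§16.7 years in business 24 ≥ 16; is located in the designated historic district; does not provide live entertainment → Commercial Certificate not required.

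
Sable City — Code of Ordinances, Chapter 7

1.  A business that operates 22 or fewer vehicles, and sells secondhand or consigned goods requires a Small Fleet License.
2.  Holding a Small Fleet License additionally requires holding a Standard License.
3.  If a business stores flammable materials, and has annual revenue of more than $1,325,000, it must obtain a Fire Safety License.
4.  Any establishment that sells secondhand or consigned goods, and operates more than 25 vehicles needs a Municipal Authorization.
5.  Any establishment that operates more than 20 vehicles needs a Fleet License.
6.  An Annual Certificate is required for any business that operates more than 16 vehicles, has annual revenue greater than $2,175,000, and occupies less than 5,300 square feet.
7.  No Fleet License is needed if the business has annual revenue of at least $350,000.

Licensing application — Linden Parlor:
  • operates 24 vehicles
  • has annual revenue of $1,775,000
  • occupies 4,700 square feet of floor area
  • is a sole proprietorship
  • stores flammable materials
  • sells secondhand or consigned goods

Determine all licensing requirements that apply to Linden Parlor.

1. vehicles 24 > 22; sells secondhand or consigned goods → Small Fleet License not required.
2. Small Fleet License is not required → no effect.
3. stores flammable materials; revenue $1,775,000 > $1,325,000 → Fire Safety License required.
4. sells secondhand or consigned goods; vehicles 24 ≤ 25 → Municipal Authorization not required.
5. vehicles 24 > 20 → Fleet License required.
6. vehicles 24 > 16; revenue $1,775,000 ≤ $2,175,000; floor area 4,700 square feet < 5,300 square feet → Annual Certificate not required.
7. revenue $1,775,000 ≥ $350,000 → exempt from Fleet License.

Fire Safety License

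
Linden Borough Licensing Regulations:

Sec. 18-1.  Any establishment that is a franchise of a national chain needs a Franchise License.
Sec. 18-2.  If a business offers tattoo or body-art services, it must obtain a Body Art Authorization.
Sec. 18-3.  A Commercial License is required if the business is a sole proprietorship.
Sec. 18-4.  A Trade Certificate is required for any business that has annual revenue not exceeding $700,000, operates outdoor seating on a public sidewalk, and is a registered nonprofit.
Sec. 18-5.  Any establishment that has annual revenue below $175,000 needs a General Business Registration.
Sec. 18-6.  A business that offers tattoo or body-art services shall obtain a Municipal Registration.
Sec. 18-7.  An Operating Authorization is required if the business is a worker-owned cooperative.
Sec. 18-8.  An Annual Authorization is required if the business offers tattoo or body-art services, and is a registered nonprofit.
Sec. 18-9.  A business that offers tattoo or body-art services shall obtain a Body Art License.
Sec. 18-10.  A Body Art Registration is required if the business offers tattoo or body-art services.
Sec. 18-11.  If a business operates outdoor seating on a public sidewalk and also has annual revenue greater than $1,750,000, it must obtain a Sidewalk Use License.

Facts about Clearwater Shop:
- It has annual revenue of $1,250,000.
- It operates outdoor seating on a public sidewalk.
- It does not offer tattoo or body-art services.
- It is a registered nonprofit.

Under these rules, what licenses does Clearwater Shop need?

Sec. 18-1. is a registered nonprofit (not: is a franchise of a national chain) → Franchise License not required.
Sec. 18-2. does not offer tattoo or body-art services → Body Art Authorization not required.
Sec. 18-3. is a registered nonprofit (not: is a sole proprietorship) → Commercial License not required.
Sec. 18-4. revenue $1,250,000 > $700,000; operates outdoor seating on a public sidewalk; is a registered nonprofit → Trade Certificate not required.
Sec. 18-5. revenue $1,250,000 ≥ $175,000 → General Business Registration not required.
Sec. 18-6. does not offer tattoo or body-art services → Municipal Registration not required.
Sec. 18-7. is a registered nonprofit (not: is a worker-owned cooperative) → Operating Authorization not required.
Sec. 18-8. does not offer tattoo or body-art services; is a registered nonprofit → Annual Authorization not required.
Sec. 18-9. does not offer tattoo or body-art services → Body Art License not required.
Sec. 18-10. does not offer tattoo or body-art services → Body Art Registration not required.
Sec. 18-11. operates outdoor seating on a public sidewalk; revenue $1,250,000 ≤ $1,750,000 → Sidewalk Use License not required.

None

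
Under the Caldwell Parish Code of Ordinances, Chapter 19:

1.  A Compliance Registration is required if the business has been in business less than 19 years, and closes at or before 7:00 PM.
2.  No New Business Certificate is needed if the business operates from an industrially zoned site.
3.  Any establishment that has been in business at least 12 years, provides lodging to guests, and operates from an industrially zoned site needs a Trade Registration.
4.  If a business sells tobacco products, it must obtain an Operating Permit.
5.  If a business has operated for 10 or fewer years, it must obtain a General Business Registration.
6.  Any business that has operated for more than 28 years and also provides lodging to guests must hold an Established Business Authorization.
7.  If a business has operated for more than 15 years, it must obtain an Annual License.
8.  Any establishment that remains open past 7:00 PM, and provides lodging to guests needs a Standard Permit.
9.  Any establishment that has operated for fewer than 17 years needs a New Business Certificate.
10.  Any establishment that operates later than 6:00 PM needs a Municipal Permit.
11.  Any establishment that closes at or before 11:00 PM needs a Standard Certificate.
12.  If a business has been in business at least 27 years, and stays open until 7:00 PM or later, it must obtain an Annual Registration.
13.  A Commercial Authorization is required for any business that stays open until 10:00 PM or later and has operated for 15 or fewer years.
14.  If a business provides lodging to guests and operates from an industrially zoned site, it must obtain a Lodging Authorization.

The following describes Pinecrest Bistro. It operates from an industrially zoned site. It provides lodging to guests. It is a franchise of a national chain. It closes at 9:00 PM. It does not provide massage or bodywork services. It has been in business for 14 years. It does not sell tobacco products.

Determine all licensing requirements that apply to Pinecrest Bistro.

1. years in business 14 < 19; closes 9:00 PM, after 7:00 PM → Compliance Registration not required.
2. operates from an industrially zoned site → exempt from New Business Certificate.
3. years in business 14 ≥ 12; provides lodging to guests; operates from an industrially zoned site → Trade Registration required.
4. does not sell tobacco products → Operating Permit not required.
5. years in business 14 > 10 → General Business Registration not required.
6. years in business 14 ≤ 28; provides lodging to guests → Established Business Authorization not required.
7. years in business 14 ≤ 15 → Annual License not required.
8. closes 9:00 PM, after 7:00 PM; provides lodging to guests → Standard Permit required.
9. years in business 14 < 17 → New Business Certificate required.
10. closes 9:00 PM, after 6:00 PM → Municipal Permit required.
11. closes 9:00 PM, at/before 11:00 PM → Standard Certificate required.
12. years in business 14 < 27; closes 9:00 PM, after 7:00 PM → Annual Registration not required.
13. closes 9:00 PM, at/before 10:00 PM; years in business 14 ≤ 15 → Commercial Authorization not required.
14. provides lodging to guests; operates from an industrially zoned site → Lodging Authorization required.

Lodging Authorization, Municipal Permit, Standard Certificate, Standard Permit, Trade Registration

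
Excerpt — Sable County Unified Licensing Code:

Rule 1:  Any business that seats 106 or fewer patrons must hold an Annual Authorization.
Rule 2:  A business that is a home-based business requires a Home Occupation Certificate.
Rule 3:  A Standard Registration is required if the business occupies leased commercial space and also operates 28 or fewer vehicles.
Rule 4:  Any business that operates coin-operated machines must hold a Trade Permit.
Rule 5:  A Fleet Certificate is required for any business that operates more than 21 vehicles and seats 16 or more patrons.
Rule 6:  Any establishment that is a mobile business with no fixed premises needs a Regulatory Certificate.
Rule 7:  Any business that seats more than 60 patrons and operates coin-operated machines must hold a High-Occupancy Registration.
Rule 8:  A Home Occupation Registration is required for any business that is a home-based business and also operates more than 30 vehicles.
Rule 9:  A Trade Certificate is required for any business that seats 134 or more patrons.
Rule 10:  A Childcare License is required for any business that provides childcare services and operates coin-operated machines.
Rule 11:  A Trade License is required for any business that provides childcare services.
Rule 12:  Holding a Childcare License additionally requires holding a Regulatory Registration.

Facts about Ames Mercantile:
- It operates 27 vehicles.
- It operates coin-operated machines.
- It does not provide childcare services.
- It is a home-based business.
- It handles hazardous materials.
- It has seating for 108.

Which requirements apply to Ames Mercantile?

Rule 1: seating 108 > 106 → Annual Authorization not required.
Rule 2: is a home-based business → Home Occupation Certificate required.
Rule 3: is a home-based business (not: occupies leased commercial space); vehicles 27 ≤ 28 → Standard Registration not required.
Rule 4: operates coin-operated machines → Trade Permit required.
Rule 5: vehicles 27 > 21; seating 108 ≥ 16 → Fleet Certificate required.
Rule 6: is a home-based business (not: is a mobile business with no fixed premises) → Regulatory Certificate not required.
Rule 7: seating 108 > 60; operates coin-operated machines → High-Occupancy Registration required.
Rule 8: is a home-based business; vehicles 27 ≤ 30 → Home Occupation Registration not required.
Rule 9: seating 108 < 134 → Trade Certificate not required.
Rule 10: does not provide childcare services; operates coin-operated machines → Childcare License not required.
Rule 11: does not provide childcare services → Trade License not required.
Rule 12: Childcare License is not required → no effect.

Fleet Certificate, High-Occupancy Registration, Home Occupation Certificate, Trade Permit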